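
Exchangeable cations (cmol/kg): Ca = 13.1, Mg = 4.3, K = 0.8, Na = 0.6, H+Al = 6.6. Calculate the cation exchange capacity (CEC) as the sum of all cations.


Step 1: CEC = Ca + Mg + K + Na + (H+Al)
Step 2: CEC = 13.1 + 4.3 + 0.8 + 0.6 + 6.6
Step 3: CEC = 25.4 cmol/kg

25.4


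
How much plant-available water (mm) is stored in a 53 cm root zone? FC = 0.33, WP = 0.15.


Step 1: Available water = (FC - WP) * depth * 10
Step 2: AW = (0.33 - 0.15) * 53 * 10
Step 3: AW = 0.18 * 53 * 10
Step 4: AW = 95.4 mm

95.4


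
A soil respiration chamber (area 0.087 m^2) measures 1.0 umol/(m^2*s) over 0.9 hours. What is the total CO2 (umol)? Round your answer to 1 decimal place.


Step 1: Convert time to seconds: 0.9 hr * 3600 = 3240.0 s
Step 2: Total = flux * area * time_s
Step 3: Total = 1.0 * 0.087 * 3240.0
Step 4: Total = 281.9 umol

281.9


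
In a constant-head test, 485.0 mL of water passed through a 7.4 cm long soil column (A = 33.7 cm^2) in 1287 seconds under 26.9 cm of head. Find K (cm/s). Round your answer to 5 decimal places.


Step 1: K = Q * L / (A * t * h)
Step 2: Numerator = 485.0 * 7.4 = 3589.0
Step 3: Denominator = 33.7 * 1287 * 26.9 = 1166704.11
Step 4: K = 3589.0 / 1166704.11 = 0.00308 cm/s

0.00308


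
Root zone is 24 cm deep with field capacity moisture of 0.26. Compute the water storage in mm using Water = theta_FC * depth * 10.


Step 1: Water (mm) = theta_FC * depth (cm) * 10
Step 2: Water = 0.26 * 24 * 10
Step 3: Water = 62.4 mm

62.4


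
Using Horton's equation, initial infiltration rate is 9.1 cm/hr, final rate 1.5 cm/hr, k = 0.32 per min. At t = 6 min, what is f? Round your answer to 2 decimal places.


Step 1: f = fc + (f0 - fc) * exp(-k * t)
Step 2: exp(-0.32 * 6) = 0.146607
Step 3: f = 1.5 + (9.1 - 1.5) * 0.146607
Step 4: f = 1.5 + 7.6 * 0.146607
Step 5: f = 2.61 cm/hr

2.61


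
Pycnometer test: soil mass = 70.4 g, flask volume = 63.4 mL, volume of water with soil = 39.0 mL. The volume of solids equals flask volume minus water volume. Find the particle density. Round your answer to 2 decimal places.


Step 1: Volume of solids = flask volume - water volume with soil
Step 2: V_solids = 63.4 - 39.0 = 24.4 mL
Step 3: Particle density = mass / V_solids = 70.4 / 24.4 = 2.89 g/cm^3

2.89


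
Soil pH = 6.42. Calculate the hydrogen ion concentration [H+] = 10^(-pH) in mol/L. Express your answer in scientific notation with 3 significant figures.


Step 1: [H+] = 10^(-pH)
Step 2: [H+] = 10^(-6.42)
Step 3: [H+] = 3.80e-07 mol/L

3.80e-07


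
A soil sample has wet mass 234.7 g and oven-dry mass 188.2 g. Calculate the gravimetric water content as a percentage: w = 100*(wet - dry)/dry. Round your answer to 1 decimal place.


Step 1: Water mass = wet - dry = 234.7 - 188.2 = 46.5 g
Step 2: w = 100 * water mass / dry mass
Step 3: w = 100 * 46.5 / 188.2 = 24.7%

24.7


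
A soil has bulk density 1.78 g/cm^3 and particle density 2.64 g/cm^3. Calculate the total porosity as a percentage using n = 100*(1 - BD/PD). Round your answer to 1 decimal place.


Step 1: Formula: n = 100 * (1 - BD / PD)
Step 2: n = 100 * (1 - 1.78 / 2.64)
Step 3: n = 100 * (1 - 0.67424)
Step 4: n = 32.6%

32.6


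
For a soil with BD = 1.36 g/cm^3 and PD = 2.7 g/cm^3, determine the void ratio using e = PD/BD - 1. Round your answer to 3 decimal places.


Step 1: e = PD / BD - 1
Step 2: e = 2.7 / 1.36 - 1
Step 3: e = 1.98529 - 1
Step 4: e = 0.985

0.985


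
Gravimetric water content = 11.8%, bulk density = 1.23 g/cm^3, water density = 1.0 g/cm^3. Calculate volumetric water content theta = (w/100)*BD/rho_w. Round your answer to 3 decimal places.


Step 1: theta = (w / 100) * BD / rho_w
Step 2: theta = (11.8 / 100) * 1.23 / 1.0
Step 3: theta = 0.118 * 1.23
Step 4: theta = 0.145

0.145


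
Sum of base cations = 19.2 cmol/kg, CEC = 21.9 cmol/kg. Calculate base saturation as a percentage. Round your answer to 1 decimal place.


Step 1: BS = 100 * (sum of bases) / CEC
Step 2: BS = 100 * 19.2 / 21.9
Step 3: BS = 87.7%

87.7


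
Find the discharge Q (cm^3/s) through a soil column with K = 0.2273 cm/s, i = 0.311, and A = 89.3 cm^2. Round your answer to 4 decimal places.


Step 1: Apply Darcy's law: Q = K * i * A
Step 2: Q = 0.2273 * 0.311 * 89.3
Step 3: Q = 6.3126 cm^3/s

6.3126


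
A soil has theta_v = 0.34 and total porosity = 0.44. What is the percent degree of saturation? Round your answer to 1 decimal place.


Step 1: S = 100 * theta_v / n
Step 2: S = 100 * 0.34 / 0.44
Step 3: S = 77.3%

77.3


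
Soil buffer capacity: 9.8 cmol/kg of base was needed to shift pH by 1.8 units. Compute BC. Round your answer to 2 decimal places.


Step 1: BC = change in base / change in pH
Step 2: BC = 9.8 / 1.8
Step 3: BC = 5.44 cmol/(kg*pH unit)

5.44


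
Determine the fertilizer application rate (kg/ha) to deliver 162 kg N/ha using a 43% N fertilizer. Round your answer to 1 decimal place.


Step 1: Fertilizer rate = target N / (N content / 100)
Step 2: Rate = 162 / (43 / 100)
Step 3: Rate = 162 / 0.43
Step 4: Rate = 376.7 kg/ha

376.7


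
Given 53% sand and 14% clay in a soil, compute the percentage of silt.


Step 1: sand + silt + clay = 100%
Step 2: silt = 100 - sand - clay
Step 3: silt = 100 - 53 - 14
Step 4: silt = 33%

33


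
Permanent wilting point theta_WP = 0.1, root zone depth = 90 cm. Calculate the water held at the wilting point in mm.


Step 1: Water (mm) = theta_WP * depth * 10
Step 2: Water = 0.1 * 90 * 10
Step 3: Water = 90.0 mm

90.0


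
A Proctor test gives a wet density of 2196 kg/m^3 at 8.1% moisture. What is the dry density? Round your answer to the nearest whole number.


Step 1: Dry density = wet density / (1 + w/100)
Step 2: Dry density = 2196 / (1 + 8.1/100)
Step 3: Dry density = 2196 / 1.081
Step 4: Dry density = 2031 kg/m^3

2031


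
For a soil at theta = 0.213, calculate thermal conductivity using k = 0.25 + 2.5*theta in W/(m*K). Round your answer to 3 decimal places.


Step 1: k = 0.25 + 2.5 * theta
Step 2: k = 0.25 + 2.5 * 0.213
Step 3: k = 0.25 + 0.533
Step 4: k = 0.783 W/(m*K)

0.783


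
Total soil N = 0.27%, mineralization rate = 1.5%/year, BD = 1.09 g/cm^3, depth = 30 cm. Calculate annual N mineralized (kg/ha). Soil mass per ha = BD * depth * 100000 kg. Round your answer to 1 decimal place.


Step 1: Soil mass per ha = BD * depth * 100000 = 1.09 * 30 * 100000 = 3270000 kg
Step 2: Total N pool = soil mass * N%/100 = 3270000 * 0.27/100 = 8829.0 kg/ha
Step 3: N mineralized = N pool * rate%/100 = 8829.0 * 1.5/100 = 132.4 kg/ha/yr

132.4


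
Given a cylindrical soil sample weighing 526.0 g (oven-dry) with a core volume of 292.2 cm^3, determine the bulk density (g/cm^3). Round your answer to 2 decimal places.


Step 1: Identify the formula: BD = dry mass / volume
Step 2: Substitute values: BD = 526.0 / 292.2
Step 3: BD = 1.8 g/cm^3

1.8


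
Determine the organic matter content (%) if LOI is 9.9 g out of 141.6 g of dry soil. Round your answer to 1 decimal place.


Step 1: OM% = 100 * LOI / sample mass
Step 2: OM = 100 * 9.9 / 141.6
Step 3: OM = 7.0%

7.0


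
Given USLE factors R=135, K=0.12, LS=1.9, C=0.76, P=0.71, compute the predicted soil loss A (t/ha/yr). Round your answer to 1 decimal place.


Step 1: A = R * K * LS * C * P
Step 2: R * K = 135 * 0.12 = 16.2
Step 3: (R*K) * LS = 16.2 * 1.9 = 30.78
Step 4: * C * P = 30.78 * 0.76 * 0.71 = 16.6
Step 5: A = 16.6 t/(ha*yr)

16.6


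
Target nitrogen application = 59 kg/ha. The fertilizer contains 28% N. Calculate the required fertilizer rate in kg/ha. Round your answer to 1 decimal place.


Step 1: Fertilizer rate = target N / (N content / 100)
Step 2: Rate = 59 / (28 / 100)
Step 3: Rate = 59 / 0.28
Step 4: Rate = 210.7 kg/ha

210.7


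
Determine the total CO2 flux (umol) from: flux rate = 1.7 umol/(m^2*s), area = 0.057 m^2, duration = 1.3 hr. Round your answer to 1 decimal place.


Step 1: Convert time to seconds: 1.3 hr * 3600 = 4680.0 s
Step 2: Total = flux * area * time_s
Step 3: Total = 1.7 * 0.057 * 4680.0
Step 4: Total = 453.5 umol

453.5


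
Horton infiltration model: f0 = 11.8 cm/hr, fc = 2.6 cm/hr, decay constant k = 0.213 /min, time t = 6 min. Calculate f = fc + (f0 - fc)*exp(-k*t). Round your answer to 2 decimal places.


Step 1: f = fc + (f0 - fc) * exp(-k * t)
Step 2: exp(-0.213 * 6) = 0.278594
Step 3: f = 2.6 + (11.8 - 2.6) * 0.278594
Step 4: f = 2.6 + 9.2 * 0.278594
Step 5: f = 5.16 cm/hr

5.16


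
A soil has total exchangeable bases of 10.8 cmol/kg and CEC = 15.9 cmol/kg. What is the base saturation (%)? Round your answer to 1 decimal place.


Step 1: BS = 100 * (sum of bases) / CEC
Step 2: BS = 100 * 10.8 / 15.9
Step 3: BS = 67.9%

67.9


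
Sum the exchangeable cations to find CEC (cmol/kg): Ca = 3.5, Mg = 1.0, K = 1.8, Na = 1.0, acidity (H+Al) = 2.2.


Step 1: CEC = Ca + Mg + K + Na + (H+Al)
Step 2: CEC = 3.5 + 1.0 + 1.8 + 1.0 + 2.2
Step 3: CEC = 9.5 cmol/kg

9.5


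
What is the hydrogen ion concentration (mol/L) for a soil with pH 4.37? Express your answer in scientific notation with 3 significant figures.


Step 1: [H+] = 10^(-pH)
Step 2: [H+] = 10^(-4.37)
Step 3: [H+] = 4.27e-05 mol/L

4.27e-05


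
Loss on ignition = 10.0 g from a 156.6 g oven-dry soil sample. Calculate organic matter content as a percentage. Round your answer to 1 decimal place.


Step 1: OM% = 100 * LOI / sample mass
Step 2: OM = 100 * 10.0 / 156.6
Step 3: OM = 6.4%

6.4


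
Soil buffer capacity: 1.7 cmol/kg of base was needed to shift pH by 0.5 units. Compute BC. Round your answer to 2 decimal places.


Step 1: BC = change in base / change in pH
Step 2: BC = 1.7 / 0.5
Step 3: BC = 3.4 cmol/(kg*pH unit)

3.4


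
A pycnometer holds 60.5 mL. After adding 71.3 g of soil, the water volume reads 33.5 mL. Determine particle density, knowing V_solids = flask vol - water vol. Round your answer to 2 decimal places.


Step 1: Volume of solids = flask volume - water volume with soil
Step 2: V_solids = 60.5 - 33.5 = 27.0 mL
Step 3: Particle density = mass / V_solids = 71.3 / 27.0 = 2.64 g/cm^3

2.64


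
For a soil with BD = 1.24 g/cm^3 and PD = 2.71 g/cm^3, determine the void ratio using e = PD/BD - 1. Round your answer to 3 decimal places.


Step 1: e = PD / BD - 1
Step 2: e = 2.71 / 1.24 - 1
Step 3: e = 2.18548 - 1
Step 4: e = 1.185

1.185


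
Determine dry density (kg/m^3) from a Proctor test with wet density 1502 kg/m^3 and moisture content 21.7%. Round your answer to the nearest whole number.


Step 1: Dry density = wet density / (1 + w/100)
Step 2: Dry density = 1502 / (1 + 21.7/100)
Step 3: Dry density = 1502 / 1.217
Step 4: Dry density = 1234 kg/m^3

1234


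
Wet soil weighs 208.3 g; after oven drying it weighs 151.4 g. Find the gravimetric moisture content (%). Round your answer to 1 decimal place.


Step 1: Water mass = wet - dry = 208.3 - 151.4 = 56.9 g
Step 2: w = 100 * water mass / dry mass
Step 3: w = 100 * 56.9 / 151.4 = 37.6%

37.6


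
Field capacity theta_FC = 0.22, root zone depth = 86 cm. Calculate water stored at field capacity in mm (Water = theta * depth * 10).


Step 1: Water (mm) = theta_FC * depth (cm) * 10
Step 2: Water = 0.22 * 86 * 10
Step 3: Water = 189.2 mm

189.2


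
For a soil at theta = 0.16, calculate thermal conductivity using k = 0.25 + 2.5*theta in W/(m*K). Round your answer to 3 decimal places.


Step 1: k = 0.25 + 2.5 * theta
Step 2: k = 0.25 + 2.5 * 0.16
Step 3: k = 0.25 + 0.4
Step 4: k = 0.65 W/(m*K)

0.65


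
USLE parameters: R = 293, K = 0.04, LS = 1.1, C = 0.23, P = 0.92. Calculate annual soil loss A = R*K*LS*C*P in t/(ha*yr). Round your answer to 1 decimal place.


Step 1: A = R * K * LS * C * P
Step 2: R * K = 293 * 0.04 = 11.72
Step 3: (R*K) * LS = 11.72 * 1.1 = 12.892
Step 4: * C * P = 12.892 * 0.23 * 0.92 = 2.7
Step 5: A = 2.7 t/(ha*yr)

2.7


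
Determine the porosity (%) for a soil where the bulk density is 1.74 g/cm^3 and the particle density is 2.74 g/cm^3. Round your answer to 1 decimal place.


Step 1: Formula: n = 100 * (1 - BD / PD)
Step 2: n = 100 * (1 - 1.74 / 2.74)
Step 3: n = 100 * (1 - 0.63504)
Step 4: n = 36.5%

36.5


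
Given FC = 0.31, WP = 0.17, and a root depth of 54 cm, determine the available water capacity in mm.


Step 1: Available water = (FC - WP) * depth * 10
Step 2: AW = (0.31 - 0.17) * 54 * 10
Step 3: AW = 0.14 * 54 * 10
Step 4: AW = 75.6 mm

75.6


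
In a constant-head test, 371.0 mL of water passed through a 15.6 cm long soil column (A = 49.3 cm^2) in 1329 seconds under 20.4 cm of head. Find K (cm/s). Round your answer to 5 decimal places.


Step 1: K = Q * L / (A * t * h)
Step 2: Numerator = 371.0 * 15.6 = 5787.6
Step 3: Denominator = 49.3 * 1329 * 20.4 = 1336601.88
Step 4: K = 5787.6 / 1336601.88 = 0.00433 cm/s

0.00433


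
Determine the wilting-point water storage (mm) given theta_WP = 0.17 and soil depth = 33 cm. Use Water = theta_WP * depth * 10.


Step 1: Water (mm) = theta_WP * depth * 10
Step 2: Water = 0.17 * 33 * 10
Step 3: Water = 56.1 mm

56.1


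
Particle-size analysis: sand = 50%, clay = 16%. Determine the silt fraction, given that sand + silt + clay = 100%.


Step 1: sand + silt + clay = 100%
Step 2: silt = 100 - sand - clay
Step 3: silt = 100 - 50 - 16
Step 4: silt = 34%

34


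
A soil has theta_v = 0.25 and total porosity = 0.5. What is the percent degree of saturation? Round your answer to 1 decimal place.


Step 1: S = 100 * theta_v / n
Step 2: S = 100 * 0.25 / 0.5
Step 3: S = 50.0%

50.0


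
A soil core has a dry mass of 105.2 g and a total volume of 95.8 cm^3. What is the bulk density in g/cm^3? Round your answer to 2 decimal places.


Step 1: Identify the formula: BD = dry mass / volume
Step 2: Substitute values: BD = 105.2 / 95.8
Step 3: BD = 1.1 g/cm^3

1.1


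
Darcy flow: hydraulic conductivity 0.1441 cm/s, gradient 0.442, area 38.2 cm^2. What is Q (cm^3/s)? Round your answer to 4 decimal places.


Step 1: Apply Darcy's law: Q = K * i * A
Step 2: Q = 0.1441 * 0.442 * 38.2
Step 3: Q = 2.433 cm^3/s

2.433


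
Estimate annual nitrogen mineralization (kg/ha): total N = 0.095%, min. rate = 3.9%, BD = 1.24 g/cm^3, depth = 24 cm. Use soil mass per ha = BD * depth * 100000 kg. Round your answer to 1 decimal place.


Step 1: Soil mass per ha = BD * depth * 100000 = 1.24 * 24 * 100000 = 2976000 kg
Step 2: Total N pool = soil mass * N%/100 = 2976000 * 0.095/100 = 2827.2 kg/ha
Step 3: N mineralized = N pool * rate%/100 = 2827.2 * 3.9/100 = 110.3 kg/ha/yr

110.3


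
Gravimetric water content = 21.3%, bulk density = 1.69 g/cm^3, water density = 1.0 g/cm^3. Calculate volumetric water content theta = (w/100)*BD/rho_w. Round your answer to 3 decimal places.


Step 1: theta = (w / 100) * BD / rho_w
Step 2: theta = (21.3 / 100) * 1.69 / 1.0
Step 3: theta = 0.213 * 1.69
Step 4: theta = 0.36

0.36


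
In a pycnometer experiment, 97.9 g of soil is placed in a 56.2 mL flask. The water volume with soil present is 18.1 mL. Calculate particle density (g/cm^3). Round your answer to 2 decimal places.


Step 1: Volume of solids = flask volume - water volume with soil
Step 2: V_solids = 56.2 - 18.1 = 38.1 mL
Step 3: Particle density = mass / V_solids = 97.9 / 38.1 = 2.57 g/cm^3

2.57


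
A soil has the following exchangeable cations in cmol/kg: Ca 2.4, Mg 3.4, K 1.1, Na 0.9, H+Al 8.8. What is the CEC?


Step 1: CEC = Ca + Mg + K + Na + (H+Al)
Step 2: CEC = 2.4 + 3.4 + 1.1 + 0.9 + 8.8
Step 3: CEC = 16.6 cmol/kg

16.6


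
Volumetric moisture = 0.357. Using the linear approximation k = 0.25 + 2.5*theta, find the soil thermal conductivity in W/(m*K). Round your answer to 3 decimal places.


Step 1: k = 0.25 + 2.5 * theta
Step 2: k = 0.25 + 2.5 * 0.357
Step 3: k = 0.25 + 0.893
Step 4: k = 1.143 W/(m*K)

1.143


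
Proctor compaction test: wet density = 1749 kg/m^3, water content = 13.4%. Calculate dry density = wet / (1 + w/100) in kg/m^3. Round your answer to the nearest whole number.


Step 1: Dry density = wet density / (1 + w/100)
Step 2: Dry density = 1749 / (1 + 13.4/100)
Step 3: Dry density = 1749 / 1.134
Step 4: Dry density = 1542 kg/m^3

1542


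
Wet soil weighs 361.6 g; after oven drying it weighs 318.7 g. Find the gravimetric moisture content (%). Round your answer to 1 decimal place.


Step 1: Water mass = wet - dry = 361.6 - 318.7 = 42.9 g
Step 2: w = 100 * water mass / dry mass
Step 3: w = 100 * 42.9 / 318.7 = 13.5%

13.5


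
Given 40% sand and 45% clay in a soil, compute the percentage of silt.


Step 1: sand + silt + clay = 100%
Step 2: silt = 100 - sand - clay
Step 3: silt = 100 - 40 - 45
Step 4: silt = 15%

15


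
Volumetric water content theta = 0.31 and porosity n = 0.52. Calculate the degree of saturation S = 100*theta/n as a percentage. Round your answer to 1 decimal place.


Step 1: S = 100 * theta_v / n
Step 2: S = 100 * 0.31 / 0.52
Step 3: S = 59.6%

59.6


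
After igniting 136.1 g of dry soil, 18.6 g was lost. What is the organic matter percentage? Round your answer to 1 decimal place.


Step 1: OM% = 100 * LOI / sample mass
Step 2: OM = 100 * 18.6 / 136.1
Step 3: OM = 13.7%

13.7


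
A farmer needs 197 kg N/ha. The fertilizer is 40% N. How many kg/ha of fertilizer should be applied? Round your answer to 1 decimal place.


Step 1: Fertilizer rate = target N / (N content / 100)
Step 2: Rate = 197 / (40 / 100)
Step 3: Rate = 197 / 0.4
Step 4: Rate = 492.5 kg/ha

492.5


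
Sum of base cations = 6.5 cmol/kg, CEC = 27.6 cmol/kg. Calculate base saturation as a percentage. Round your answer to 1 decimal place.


Step 1: BS = 100 * (sum of bases) / CEC
Step 2: BS = 100 * 6.5 / 27.6
Step 3: BS = 23.6%

23.6


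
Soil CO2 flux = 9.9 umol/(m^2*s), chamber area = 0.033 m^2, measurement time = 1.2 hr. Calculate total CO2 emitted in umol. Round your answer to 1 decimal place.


Step 1: Convert time to seconds: 1.2 hr * 3600 = 4320.0 s
Step 2: Total = flux * area * time_s
Step 3: Total = 9.9 * 0.033 * 4320.0
Step 4: Total = 1411.3 umol

1411.3


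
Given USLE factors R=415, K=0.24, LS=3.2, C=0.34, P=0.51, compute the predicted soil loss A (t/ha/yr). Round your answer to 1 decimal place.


Step 1: A = R * K * LS * C * P
Step 2: R * K = 415 * 0.24 = 99.6
Step 3: (R*K) * LS = 99.6 * 3.2 = 318.72
Step 4: * C * P = 318.72 * 0.34 * 0.51 = 55.3
Step 5: A = 55.3 t/(ha*yr)

55.3


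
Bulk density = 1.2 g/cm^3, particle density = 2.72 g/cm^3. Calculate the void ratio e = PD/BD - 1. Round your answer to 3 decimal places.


Step 1: e = PD / BD - 1
Step 2: e = 2.72 / 1.2 - 1
Step 3: e = 2.26667 - 1
Step 4: e = 1.267

1.267


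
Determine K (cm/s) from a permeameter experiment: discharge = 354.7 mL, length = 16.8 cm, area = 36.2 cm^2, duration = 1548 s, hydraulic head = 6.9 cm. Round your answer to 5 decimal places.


Step 1: K = Q * L / (A * t * h)
Step 2: Numerator = 354.7 * 16.8 = 5958.96
Step 3: Denominator = 36.2 * 1548 * 6.9 = 386659.44
Step 4: K = 5958.96 / 386659.44 = 0.01541 cm/s

0.01541


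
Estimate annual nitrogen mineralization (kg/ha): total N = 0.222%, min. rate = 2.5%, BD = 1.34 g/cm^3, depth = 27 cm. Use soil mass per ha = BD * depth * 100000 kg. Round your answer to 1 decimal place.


Step 1: Soil mass per ha = BD * depth * 100000 = 1.34 * 27 * 100000 = 3618000 kg
Step 2: Total N pool = soil mass * N%/100 = 3618000 * 0.222/100 = 8031.96 kg/ha
Step 3: N mineralized = N pool * rate%/100 = 8031.96 * 2.5/100 = 200.8 kg/ha/yr

200.8


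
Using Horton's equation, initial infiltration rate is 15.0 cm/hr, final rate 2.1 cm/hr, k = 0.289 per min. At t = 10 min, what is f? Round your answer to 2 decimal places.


Step 1: f = fc + (f0 - fc) * exp(-k * t)
Step 2: exp(-0.289 * 10) = 0.055576
Step 3: f = 2.1 + (15.0 - 2.1) * 0.055576
Step 4: f = 2.1 + 12.9 * 0.055576
Step 5: f = 2.82 cm/hr

2.82


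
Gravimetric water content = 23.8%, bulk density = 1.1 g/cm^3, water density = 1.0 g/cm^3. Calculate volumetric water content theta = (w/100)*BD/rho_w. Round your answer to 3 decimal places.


Step 1: theta = (w / 100) * BD / rho_w
Step 2: theta = (23.8 / 100) * 1.1 / 1.0
Step 3: theta = 0.238 * 1.1
Step 4: theta = 0.262

0.262


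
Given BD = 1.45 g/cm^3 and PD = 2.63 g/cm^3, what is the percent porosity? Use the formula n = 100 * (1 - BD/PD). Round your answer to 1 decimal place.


Step 1: Formula: n = 100 * (1 - BD / PD)
Step 2: n = 100 * (1 - 1.45 / 2.63)
Step 3: n = 100 * (1 - 0.55133)
Step 4: n = 44.9%

44.9


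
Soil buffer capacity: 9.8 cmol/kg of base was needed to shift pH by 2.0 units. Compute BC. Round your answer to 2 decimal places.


Step 1: BC = change in base / change in pH
Step 2: BC = 9.8 / 2.0
Step 3: BC = 4.9 cmol/(kg*pH unit)

4.9


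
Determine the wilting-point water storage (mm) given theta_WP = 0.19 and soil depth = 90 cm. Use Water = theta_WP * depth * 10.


Step 1: Water (mm) = theta_WP * depth * 10
Step 2: Water = 0.19 * 90 * 10
Step 3: Water = 171.0 mm

171.0


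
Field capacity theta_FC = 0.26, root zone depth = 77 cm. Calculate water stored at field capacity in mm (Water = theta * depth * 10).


Step 1: Water (mm) = theta_FC * depth (cm) * 10
Step 2: Water = 0.26 * 77 * 10
Step 3: Water = 200.2 mm

200.2


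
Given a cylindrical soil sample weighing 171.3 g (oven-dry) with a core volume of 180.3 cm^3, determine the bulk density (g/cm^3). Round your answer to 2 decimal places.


Step 1: Identify the formula: BD = dry mass / volume
Step 2: Substitute values: BD = 171.3 / 180.3
Step 3: BD = 0.95 g/cm^3

0.95


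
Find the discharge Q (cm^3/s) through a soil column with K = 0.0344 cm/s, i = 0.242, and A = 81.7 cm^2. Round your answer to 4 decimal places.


Step 1: Apply Darcy's law: Q = K * i * A
Step 2: Q = 0.0344 * 0.242 * 81.7
Step 3: Q = 0.6801 cm^3/s

0.6801


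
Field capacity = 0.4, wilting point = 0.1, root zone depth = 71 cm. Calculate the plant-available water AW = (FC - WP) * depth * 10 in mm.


Step 1: Available water = (FC - WP) * depth * 10
Step 2: AW = (0.4 - 0.1) * 71 * 10
Step 3: AW = 0.3 * 71 * 10
Step 4: AW = 213.0 mm

213.0


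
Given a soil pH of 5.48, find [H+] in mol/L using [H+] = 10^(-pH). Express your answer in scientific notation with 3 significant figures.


Step 1: [H+] = 10^(-pH)
Step 2: [H+] = 10^(-5.48)
Step 3: [H+] = 3.31e-06 mol/L

3.31e-06


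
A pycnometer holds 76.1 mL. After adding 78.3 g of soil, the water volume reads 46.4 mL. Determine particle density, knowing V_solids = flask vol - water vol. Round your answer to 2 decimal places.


Step 1: Volume of solids = flask volume - water volume with soil
Step 2: V_solids = 76.1 - 46.4 = 29.7 mL
Step 3: Particle density = mass / V_solids = 78.3 / 29.7 = 2.64 g/cm^3

2.64


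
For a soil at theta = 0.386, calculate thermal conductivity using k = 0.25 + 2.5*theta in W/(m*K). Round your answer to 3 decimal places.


Step 1: k = 0.25 + 2.5 * theta
Step 2: k = 0.25 + 2.5 * 0.386
Step 3: k = 0.25 + 0.965
Step 4: k = 1.215 W/(m*K)

1.215


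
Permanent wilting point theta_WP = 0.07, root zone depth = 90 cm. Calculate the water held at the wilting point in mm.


Step 1: Water (mm) = theta_WP * depth * 10
Step 2: Water = 0.07 * 90 * 10
Step 3: Water = 63.0 mm

63.0


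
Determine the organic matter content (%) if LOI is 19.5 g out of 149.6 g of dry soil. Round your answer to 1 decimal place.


Step 1: OM% = 100 * LOI / sample mass
Step 2: OM = 100 * 19.5 / 149.6
Step 3: OM = 13.0%

13.0


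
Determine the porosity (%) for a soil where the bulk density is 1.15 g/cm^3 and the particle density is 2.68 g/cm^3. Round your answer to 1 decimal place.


Step 1: Formula: n = 100 * (1 - BD / PD)
Step 2: n = 100 * (1 - 1.15 / 2.68)
Step 3: n = 100 * (1 - 0.4291)
Step 4: n = 57.1%

57.1


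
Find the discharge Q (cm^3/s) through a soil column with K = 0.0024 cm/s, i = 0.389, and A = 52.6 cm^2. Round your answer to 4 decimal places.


Step 1: Apply Darcy's law: Q = K * i * A
Step 2: Q = 0.0024 * 0.389 * 52.6
Step 3: Q = 0.0491 cm^3/s

0.0491


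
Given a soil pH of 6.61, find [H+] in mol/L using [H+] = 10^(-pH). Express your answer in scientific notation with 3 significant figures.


Step 1: [H+] = 10^(-pH)
Step 2: [H+] = 10^(-6.61)
Step 3: [H+] = 2.45e-07 mol/L

2.45e-07


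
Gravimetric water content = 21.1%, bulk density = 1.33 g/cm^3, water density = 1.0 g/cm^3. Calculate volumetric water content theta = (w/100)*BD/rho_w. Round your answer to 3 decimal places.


Step 1: theta = (w / 100) * BD / rho_w
Step 2: theta = (21.1 / 100) * 1.33 / 1.0
Step 3: theta = 0.211 * 1.33
Step 4: theta = 0.281

0.281


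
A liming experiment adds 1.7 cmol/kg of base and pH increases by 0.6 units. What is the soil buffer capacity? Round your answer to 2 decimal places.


Step 1: BC = change in base / change in pH
Step 2: BC = 1.7 / 0.6
Step 3: BC = 2.83 cmol/(kg*pH unit)

2.83


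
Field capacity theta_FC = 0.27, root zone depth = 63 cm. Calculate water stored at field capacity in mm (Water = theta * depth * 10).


Step 1: Water (mm) = theta_FC * depth (cm) * 10
Step 2: Water = 0.27 * 63 * 10
Step 3: Water = 170.1 mm

170.1


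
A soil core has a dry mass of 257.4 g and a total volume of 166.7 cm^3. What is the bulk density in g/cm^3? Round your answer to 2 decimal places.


Step 1: Identify the formula: BD = dry mass / volume
Step 2: Substitute values: BD = 257.4 / 166.7
Step 3: BD = 1.54 g/cm^3

1.54


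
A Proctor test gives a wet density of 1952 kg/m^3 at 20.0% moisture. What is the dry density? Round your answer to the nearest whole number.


Step 1: Dry density = wet density / (1 + w/100)
Step 2: Dry density = 1952 / (1 + 20.0/100)
Step 3: Dry density = 1952 / 1.2
Step 4: Dry density = 1627 kg/m^3

1627


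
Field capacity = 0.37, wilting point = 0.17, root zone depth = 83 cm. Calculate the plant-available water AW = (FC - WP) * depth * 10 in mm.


Step 1: Available water = (FC - WP) * depth * 10
Step 2: AW = (0.37 - 0.17) * 83 * 10
Step 3: AW = 0.2 * 83 * 10
Step 4: AW = 166.0 mm

166.0


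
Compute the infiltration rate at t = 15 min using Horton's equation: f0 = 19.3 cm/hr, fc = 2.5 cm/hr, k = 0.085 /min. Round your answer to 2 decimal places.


Step 1: f = fc + (f0 - fc) * exp(-k * t)
Step 2: exp(-0.085 * 15) = 0.279431
Step 3: f = 2.5 + (19.3 - 2.5) * 0.279431
Step 4: f = 2.5 + 16.8 * 0.279431
Step 5: f = 7.19 cm/hr

7.19


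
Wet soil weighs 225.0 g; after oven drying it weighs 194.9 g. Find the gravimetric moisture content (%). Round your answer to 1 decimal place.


Step 1: Water mass = wet - dry = 225.0 - 194.9 = 30.1 g
Step 2: w = 100 * water mass / dry mass
Step 3: w = 100 * 30.1 / 194.9 = 15.4%

15.4


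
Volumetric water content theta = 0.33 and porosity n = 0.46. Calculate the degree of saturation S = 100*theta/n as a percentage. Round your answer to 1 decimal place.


Step 1: S = 100 * theta_v / n
Step 2: S = 100 * 0.33 / 0.46
Step 3: S = 71.7%

71.7


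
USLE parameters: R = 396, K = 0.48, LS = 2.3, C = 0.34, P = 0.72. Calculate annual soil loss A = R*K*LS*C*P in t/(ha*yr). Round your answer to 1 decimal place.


Step 1: A = R * K * LS * C * P
Step 2: R * K = 396 * 0.48 = 190.08
Step 3: (R*K) * LS = 190.08 * 2.3 = 437.184
Step 4: * C * P = 437.184 * 0.34 * 0.72 = 107.0
Step 5: A = 107.0 t/(ha*yr)

107.0


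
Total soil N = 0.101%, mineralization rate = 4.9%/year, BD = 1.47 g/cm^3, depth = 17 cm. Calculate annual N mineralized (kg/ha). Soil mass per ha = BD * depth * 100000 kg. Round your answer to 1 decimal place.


Step 1: Soil mass per ha = BD * depth * 100000 = 1.47 * 17 * 100000 = 2499000 kg
Step 2: Total N pool = soil mass * N%/100 = 2499000 * 0.101/100 = 2523.99 kg/ha
Step 3: N mineralized = N pool * rate%/100 = 2523.99 * 4.9/100 = 123.7 kg/ha/yr

123.7


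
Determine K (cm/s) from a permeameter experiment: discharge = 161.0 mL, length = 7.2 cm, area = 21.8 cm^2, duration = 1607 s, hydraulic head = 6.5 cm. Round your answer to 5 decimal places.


Step 1: K = Q * L / (A * t * h)
Step 2: Numerator = 161.0 * 7.2 = 1159.2
Step 3: Denominator = 21.8 * 1607 * 6.5 = 227711.9
Step 4: K = 1159.2 / 227711.9 = 0.00509 cm/s

0.00509


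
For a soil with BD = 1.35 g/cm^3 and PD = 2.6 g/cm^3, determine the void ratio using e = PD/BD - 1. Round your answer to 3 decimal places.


Step 1: e = PD / BD - 1
Step 2: e = 2.6 / 1.35 - 1
Step 3: e = 1.92593 - 1
Step 4: e = 0.926

0.926


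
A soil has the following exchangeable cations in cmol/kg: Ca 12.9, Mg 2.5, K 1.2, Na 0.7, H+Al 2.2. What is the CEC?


Step 1: CEC = Ca + Mg + K + Na + (H+Al)
Step 2: CEC = 12.9 + 2.5 + 1.2 + 0.7 + 2.2
Step 3: CEC = 19.5 cmol/kg

19.5


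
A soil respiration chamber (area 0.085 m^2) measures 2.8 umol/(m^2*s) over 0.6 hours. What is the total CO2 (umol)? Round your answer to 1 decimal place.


Step 1: Convert time to seconds: 0.6 hr * 3600 = 2160.0 s
Step 2: Total = flux * area * time_s
Step 3: Total = 2.8 * 0.085 * 2160.0
Step 4: Total = 514.1 umol

514.1


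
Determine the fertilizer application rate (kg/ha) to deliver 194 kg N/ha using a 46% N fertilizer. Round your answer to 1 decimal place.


Step 1: Fertilizer rate = target N / (N content / 100)
Step 2: Rate = 194 / (46 / 100)
Step 3: Rate = 194 / 0.46
Step 4: Rate = 421.7 kg/ha

421.7


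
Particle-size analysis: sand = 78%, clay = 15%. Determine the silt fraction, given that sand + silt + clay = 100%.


Step 1: sand + silt + clay = 100%
Step 2: silt = 100 - sand - clay
Step 3: silt = 100 - 78 - 15
Step 4: silt = 7%

7


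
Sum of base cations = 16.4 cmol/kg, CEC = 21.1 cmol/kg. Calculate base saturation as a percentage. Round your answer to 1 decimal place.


Step 1: BS = 100 * (sum of bases) / CEC
Step 2: BS = 100 * 16.4 / 21.1
Step 3: BS = 77.7%

77.7


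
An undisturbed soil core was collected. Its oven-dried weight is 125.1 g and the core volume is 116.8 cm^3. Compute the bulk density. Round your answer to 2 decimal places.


Step 1: Identify the formula: BD = dry mass / volume
Step 2: Substitute values: BD = 125.1 / 116.8
Step 3: BD = 1.07 g/cm^3

1.07


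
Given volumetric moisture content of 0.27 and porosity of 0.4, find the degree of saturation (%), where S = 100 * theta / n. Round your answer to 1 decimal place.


Step 1: S = 100 * theta_v / n
Step 2: S = 100 * 0.27 / 0.4
Step 3: S = 67.5%

67.5


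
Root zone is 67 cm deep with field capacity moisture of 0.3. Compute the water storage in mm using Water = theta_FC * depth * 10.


Step 1: Water (mm) = theta_FC * depth (cm) * 10
Step 2: Water = 0.3 * 67 * 10
Step 3: Water = 201.0 mm

201.0


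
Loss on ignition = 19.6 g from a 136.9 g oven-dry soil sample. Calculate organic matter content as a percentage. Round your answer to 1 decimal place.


Step 1: OM% = 100 * LOI / sample mass
Step 2: OM = 100 * 19.6 / 136.9
Step 3: OM = 14.3%

14.3


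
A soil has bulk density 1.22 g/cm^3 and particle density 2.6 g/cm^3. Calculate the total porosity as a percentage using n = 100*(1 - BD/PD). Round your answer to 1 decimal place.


Step 1: Formula: n = 100 * (1 - BD / PD)
Step 2: n = 100 * (1 - 1.22 / 2.6)
Step 3: n = 100 * (1 - 0.46923)
Step 4: n = 53.1%

53.1


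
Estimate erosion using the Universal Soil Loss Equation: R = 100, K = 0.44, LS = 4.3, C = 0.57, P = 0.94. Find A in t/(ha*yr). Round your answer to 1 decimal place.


Step 1: A = R * K * LS * C * P
Step 2: R * K = 100 * 0.44 = 44.0
Step 3: (R*K) * LS = 44.0 * 4.3 = 189.2
Step 4: * C * P = 189.2 * 0.57 * 0.94 = 101.4
Step 5: A = 101.4 t/(ha*yr)

101.4


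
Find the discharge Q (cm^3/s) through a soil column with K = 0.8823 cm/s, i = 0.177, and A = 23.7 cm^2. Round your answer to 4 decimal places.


Step 1: Apply Darcy's law: Q = K * i * A
Step 2: Q = 0.8823 * 0.177 * 23.7
Step 3: Q = 3.7012 cm^3/s

3.7012


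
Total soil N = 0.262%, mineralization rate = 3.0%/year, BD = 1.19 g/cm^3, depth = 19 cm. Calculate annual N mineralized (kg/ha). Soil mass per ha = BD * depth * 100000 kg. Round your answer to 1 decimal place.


Step 1: Soil mass per ha = BD * depth * 100000 = 1.19 * 19 * 100000 = 2261000 kg
Step 2: Total N pool = soil mass * N%/100 = 2261000 * 0.262/100 = 5923.82 kg/ha
Step 3: N mineralized = N pool * rate%/100 = 5923.82 * 3.0/100 = 177.7 kg/ha/yr

177.7


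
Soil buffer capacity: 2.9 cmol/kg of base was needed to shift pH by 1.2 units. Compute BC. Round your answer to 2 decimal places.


Step 1: BC = change in base / change in pH
Step 2: BC = 2.9 / 1.2
Step 3: BC = 2.42 cmol/(kg*pH unit)

2.42


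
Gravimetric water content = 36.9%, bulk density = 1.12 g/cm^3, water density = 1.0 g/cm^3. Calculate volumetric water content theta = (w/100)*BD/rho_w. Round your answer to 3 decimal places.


Step 1: theta = (w / 100) * BD / rho_w
Step 2: theta = (36.9 / 100) * 1.12 / 1.0
Step 3: theta = 0.369 * 1.12
Step 4: theta = 0.413

0.413


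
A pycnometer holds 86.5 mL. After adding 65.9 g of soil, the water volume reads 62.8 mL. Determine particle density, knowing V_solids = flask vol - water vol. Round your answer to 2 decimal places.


Step 1: Volume of solids = flask volume - water volume with soil
Step 2: V_solids = 86.5 - 62.8 = 23.7 mL
Step 3: Particle density = mass / V_solids = 65.9 / 23.7 = 2.78 g/cm^3

2.78


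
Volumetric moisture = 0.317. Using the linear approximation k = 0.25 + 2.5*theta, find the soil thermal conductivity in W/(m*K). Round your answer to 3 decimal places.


Step 1: k = 0.25 + 2.5 * theta
Step 2: k = 0.25 + 2.5 * 0.317
Step 3: k = 0.25 + 0.793
Step 4: k = 1.043 W/(m*K)

1.043


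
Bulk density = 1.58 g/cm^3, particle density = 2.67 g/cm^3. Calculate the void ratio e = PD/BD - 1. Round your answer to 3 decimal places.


Step 1: e = PD / BD - 1
Step 2: e = 2.67 / 1.58 - 1
Step 3: e = 1.68987 - 1
Step 4: e = 0.69

0.69


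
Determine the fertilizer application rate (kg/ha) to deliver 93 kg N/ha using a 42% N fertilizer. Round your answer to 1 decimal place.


Step 1: Fertilizer rate = target N / (N content / 100)
Step 2: Rate = 93 / (42 / 100)
Step 3: Rate = 93 / 0.42
Step 4: Rate = 221.4 kg/ha

221.4


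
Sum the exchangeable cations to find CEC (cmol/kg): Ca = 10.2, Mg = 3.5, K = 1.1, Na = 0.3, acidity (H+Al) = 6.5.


Step 1: CEC = Ca + Mg + K + Na + (H+Al)
Step 2: CEC = 10.2 + 3.5 + 1.1 + 0.3 + 6.5
Step 3: CEC = 21.6 cmol/kg

21.6


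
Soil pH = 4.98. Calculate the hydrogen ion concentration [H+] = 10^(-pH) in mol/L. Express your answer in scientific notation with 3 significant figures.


Step 1: [H+] = 10^(-pH)
Step 2: [H+] = 10^(-4.98)
Step 3: [H+] = 1.05e-05 mol/L

1.05e-05


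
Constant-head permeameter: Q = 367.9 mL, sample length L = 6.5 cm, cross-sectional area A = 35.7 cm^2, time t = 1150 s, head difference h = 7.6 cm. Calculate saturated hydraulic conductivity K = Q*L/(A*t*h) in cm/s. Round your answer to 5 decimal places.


Step 1: K = Q * L / (A * t * h)
Step 2: Numerator = 367.9 * 6.5 = 2391.35
Step 3: Denominator = 35.7 * 1150 * 7.6 = 312018.0
Step 4: K = 2391.35 / 312018.0 = 0.00766 cm/s

0.00766


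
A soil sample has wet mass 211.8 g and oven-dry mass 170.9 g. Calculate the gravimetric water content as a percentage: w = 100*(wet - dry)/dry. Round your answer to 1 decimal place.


Step 1: Water mass = wet - dry = 211.8 - 170.9 = 40.9 g
Step 2: w = 100 * water mass / dry mass
Step 3: w = 100 * 40.9 / 170.9 = 23.9%

23.9


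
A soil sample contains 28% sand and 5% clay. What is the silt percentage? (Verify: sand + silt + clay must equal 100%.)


Step 1: sand + silt + clay = 100%
Step 2: silt = 100 - sand - clay
Step 3: silt = 100 - 28 - 5
Step 4: silt = 67%

67


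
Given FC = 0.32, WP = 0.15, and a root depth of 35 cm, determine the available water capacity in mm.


Step 1: Available water = (FC - WP) * depth * 10
Step 2: AW = (0.32 - 0.15) * 35 * 10
Step 3: AW = 0.17 * 35 * 10
Step 4: AW = 59.5 mm

59.5


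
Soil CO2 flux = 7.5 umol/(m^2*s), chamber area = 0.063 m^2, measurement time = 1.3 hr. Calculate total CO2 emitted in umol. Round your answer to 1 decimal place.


Step 1: Convert time to seconds: 1.3 hr * 3600 = 4680.0 s
Step 2: Total = flux * area * time_s
Step 3: Total = 7.5 * 0.063 * 4680.0
Step 4: Total = 2211.3 umol

2211.3


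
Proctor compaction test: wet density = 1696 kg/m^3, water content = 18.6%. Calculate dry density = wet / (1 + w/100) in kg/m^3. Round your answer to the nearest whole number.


Step 1: Dry density = wet density / (1 + w/100)
Step 2: Dry density = 1696 / (1 + 18.6/100)
Step 3: Dry density = 1696 / 1.186
Step 4: Dry density = 1430 kg/m^3

1430


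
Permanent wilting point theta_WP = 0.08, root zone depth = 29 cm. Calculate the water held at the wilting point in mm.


Step 1: Water (mm) = theta_WP * depth * 10
Step 2: Water = 0.08 * 29 * 10
Step 3: Water = 23.2 mm

23.2


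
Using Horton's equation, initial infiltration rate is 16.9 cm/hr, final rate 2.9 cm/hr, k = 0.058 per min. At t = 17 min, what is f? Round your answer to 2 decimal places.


Step 1: f = fc + (f0 - fc) * exp(-k * t)
Step 2: exp(-0.058 * 17) = 0.373066
Step 3: f = 2.9 + (16.9 - 2.9) * 0.373066
Step 4: f = 2.9 + 14.0 * 0.373066
Step 5: f = 8.12 cm/hr

8.12


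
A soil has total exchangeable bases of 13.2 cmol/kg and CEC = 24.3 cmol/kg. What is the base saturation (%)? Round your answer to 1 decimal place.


Step 1: BS = 100 * (sum of bases) / CEC
Step 2: BS = 100 * 13.2 / 24.3
Step 3: BS = 54.3%

54.3


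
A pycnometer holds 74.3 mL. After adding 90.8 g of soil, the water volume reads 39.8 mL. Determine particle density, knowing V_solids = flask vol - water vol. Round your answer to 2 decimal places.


Step 1: Volume of solids = flask volume - water volume with soil
Step 2: V_solids = 74.3 - 39.8 = 34.5 mL
Step 3: Particle density = mass / V_solids = 90.8 / 34.5 = 2.63 g/cm^3

2.63


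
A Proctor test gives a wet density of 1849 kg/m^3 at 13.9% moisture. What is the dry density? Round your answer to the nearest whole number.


Step 1: Dry density = wet density / (1 + w/100)
Step 2: Dry density = 1849 / (1 + 13.9/100)
Step 3: Dry density = 1849 / 1.139
Step 4: Dry density = 1623 kg/m^3

1623


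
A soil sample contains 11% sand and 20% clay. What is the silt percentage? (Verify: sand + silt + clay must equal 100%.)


Step 1: sand + silt + clay = 100%
Step 2: silt = 100 - sand - clay
Step 3: silt = 100 - 11 - 20
Step 4: silt = 69%

69


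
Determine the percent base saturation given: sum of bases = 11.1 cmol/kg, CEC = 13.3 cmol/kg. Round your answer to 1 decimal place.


Step 1: BS = 100 * (sum of bases) / CEC
Step 2: BS = 100 * 11.1 / 13.3
Step 3: BS = 83.5%

83.5


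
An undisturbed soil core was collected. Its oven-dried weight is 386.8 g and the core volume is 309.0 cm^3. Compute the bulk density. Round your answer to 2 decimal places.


Step 1: Identify the formula: BD = dry mass / volume
Step 2: Substitute values: BD = 386.8 / 309.0
Step 3: BD = 1.25 g/cm^3

1.25


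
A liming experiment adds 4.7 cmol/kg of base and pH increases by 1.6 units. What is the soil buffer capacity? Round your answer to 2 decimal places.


Step 1: BC = change in base / change in pH
Step 2: BC = 4.7 / 1.6
Step 3: BC = 2.94 cmol/(kg*pH unit)

2.94


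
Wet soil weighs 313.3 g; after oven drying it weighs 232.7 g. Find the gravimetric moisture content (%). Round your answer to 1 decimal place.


Step 1: Water mass = wet - dry = 313.3 - 232.7 = 80.6 g
Step 2: w = 100 * water mass / dry mass
Step 3: w = 100 * 80.6 / 232.7 = 34.6%

34.6


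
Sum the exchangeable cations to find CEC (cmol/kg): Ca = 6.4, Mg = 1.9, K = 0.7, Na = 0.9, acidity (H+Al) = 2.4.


Step 1: CEC = Ca + Mg + K + Na + (H+Al)
Step 2: CEC = 6.4 + 1.9 + 0.7 + 0.9 + 2.4
Step 3: CEC = 12.3 cmol/kg

12.3


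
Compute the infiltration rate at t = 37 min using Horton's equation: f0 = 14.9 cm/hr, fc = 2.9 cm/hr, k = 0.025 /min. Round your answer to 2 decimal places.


Step 1: f = fc + (f0 - fc) * exp(-k * t)
Step 2: exp(-0.025 * 37) = 0.396531
Step 3: f = 2.9 + (14.9 - 2.9) * 0.396531
Step 4: f = 2.9 + 12.0 * 0.396531
Step 5: f = 7.66 cm/hr

7.66
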